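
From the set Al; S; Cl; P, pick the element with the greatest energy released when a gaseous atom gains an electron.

Cl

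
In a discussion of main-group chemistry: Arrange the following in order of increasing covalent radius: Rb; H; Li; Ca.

H < Li < Ca < Rb

H is in period 1, group 1; Li is in period 2, group 1; Ca is in period 4, group 2; Rb is in period 5, group 1.
Across a period the added protons contract the valence shell; down a group each new principal shell makes the atom larger.
Neither a single period nor a single group — weigh both effects.
Li > H: they share group 1; the group trend gives Li the larger value.
Ca > Li: the two effects oppose for this pair; the down-group effect wins (171 vs 133 pm).
Rb > Ca: relative to Ca, both the across-period and down-group shifts push Rb's atomic radius up.
Tabulated atomic radius (pm): H 32, Li 133, Ca 171, Rb 210.
So from smallest to largest: H < Li < Ca < Rb.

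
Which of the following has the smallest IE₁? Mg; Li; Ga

Li

Across a period the outer electron is held more tightly (higher IE₁); down a group it sits in a higher shell, more shielded, and comes off more easily.
A diagonal step moves right (one effect) and down (the opposite effect) at once.
Ga > Li: the two effects oppose for this pair; the across-period effect wins (579 vs 520 kJ/mol).
Mg > Ga: the two effects oppose for this pair; the down-group effect wins (738 vs 579 kJ/mol).
Tabulated first ionization energy (kJ/mol): Li 520, Mg 738, Ga 579.
The smallest IE₁ among these belongs to Li.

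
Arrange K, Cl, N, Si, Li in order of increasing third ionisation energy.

Consider each +2 ion: K²⁺ is already 1 electron into the core; Cl²⁺ still has 5 valence electrons; N²⁺ still has 3 valence electrons; Si²⁺ still has 2 valence electrons; Li²⁺ is already 1 electron into the core.
Usually core removal costs more than valence removal, but here the competition is close: a tightly held n=2 valence electron can cost more to remove than an n=3 core electron, so the actual values have to decide it.
Valence configurations: Cl²⁺ [Ne]3s²3p³, N²⁺ [He]2s²2p¹, Si²⁺ [Ne]3s².
Approximate IE_3 values (kJ/mol): K 4420, Cl 3822, N 4578, Si 3232, Li 11815.
Hence IE_3: Si < Cl < K < N < Li.

Si < Cl < K < N < Li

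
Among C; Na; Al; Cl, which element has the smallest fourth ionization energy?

Cl

Consider each +3 ion: C³⁺ still has 1 valence electron; Na³⁺ is already 2 electrons into the core; Al³⁺ is the bare [Ne] core; Cl³⁺ still has 4 valence electrons.
Breaking into a closed-shell core is much more expensive than removing a leftover valence electron — Na and Al have the largest IE_4 here.
Valence configurations: C³⁺ [He]2s¹, Cl³⁺ [Ne]3s²3p².
Tabulated IE_4 (kJ/mol): C 6223, Na 9543, Al 11577, Cl 5159.
Putting it together, IE_4: Cl < C < Na < Al.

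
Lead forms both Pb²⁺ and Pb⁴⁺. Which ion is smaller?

Both ions have Z = 82 protons, but Pb⁴⁺ has lost more electrons, so its remaining electrons feel a larger effective nuclear charge per electron and are pulled in more tightly.
Higher positive charge → smaller ion, so Pb²⁺ > Pb⁴⁺.

Pb⁴⁺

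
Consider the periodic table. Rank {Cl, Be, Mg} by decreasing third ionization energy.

Be > Mg > Cl

Consider each +2 ion: Cl²⁺ still has 5 valence electrons; Be²⁺ is the bare [He] core; Mg²⁺ is the bare [Ne] core.
Breaking into a closed-shell core is much more expensive than removing a leftover valence electron — Mg and Be have the largest IE_3 here.
The numbers (kJ/mol): Cl 3822, Be 14849, Mg 7733.
Hence IE_3: Cl < Mg < Be.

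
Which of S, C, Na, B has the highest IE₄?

B

After 3 electrons have been removed, what remains? S³⁺ still has 3 valence electrons; C³⁺ still has 1 valence electron; Na³⁺ is already 2 electrons into the core; B³⁺ is the bare [He] core.
Breaking into a closed-shell core is much more expensive than removing a leftover valence electron — Na and B have the largest IE_4 here.
Valence configurations: S³⁺ [Ne]3s²3p¹, C³⁺ [He]2s¹.
Approximate IE_4 values (kJ/mol): S 4556, C 6223, Na 9543, B 25026.
So the fourth ionization energies run S < C < Na < B.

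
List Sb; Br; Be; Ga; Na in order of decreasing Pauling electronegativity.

Br > Sb > Ga > Be > Na

Be is in period 2, group 2; Na is in period 3, group 1; Ga is in period 4, group 13; Br is in period 4, group 17; Sb is in period 5, group 15.
EN rises left→right (higher Z_eff, smaller atoms) and falls top→bottom (larger, more shielded atoms).
Here both period and group differ, so the two effects have to be weighed against each other.
Be > Na: both effects reinforce here, so Be is clearly the higher of the two.
Ga > Be: the two effects oppose for this pair; the across-period effect wins (1.81 vs 1.57).
Sb > Ga: the two effects oppose for this pair; the across-period effect wins (2.05 vs 1.81).
Br > Sb: relative to Sb, both the across-period and down-group shifts push Br's electronegativity up.
Tabulated electronegativity (Pauling): Be 1.57, Na 0.93, Ga 1.81, Br 2.96, Sb 2.05.
So from highest to lowest: Br > Sb > Ga > Be > Na.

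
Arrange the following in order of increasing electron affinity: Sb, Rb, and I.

Rb < Sb < I

Rb is in period 5, group 1; Sb is in period 5, group 15; I is in period 5, group 17.
Electron affinity generally becomes more exothermic across a period toward the halogens and less exothermic down a group.
All lie in period 5, so electron affinity increases left to right.
So from lowest to highest: Rb < Sb < I.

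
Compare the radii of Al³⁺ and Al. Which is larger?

Al

Forming Al³⁺ removes 3 electrons from Al. Fewer electrons for the same nuclear charge means less shielding and a higher Z_eff on the remaining electrons, and for main-group metals the entire outer shell is lost.
A cation is smaller than its parent atom: Al³⁺ < Al.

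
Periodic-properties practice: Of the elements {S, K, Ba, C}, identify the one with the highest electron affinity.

S

C is in period 2, group 14; S is in period 3, group 16; K is in period 4, group 1; Ba is in period 6, group 2.
Electron affinity generally becomes more exothermic across a period toward the halogens and less exothermic down a group.
Neither a single period nor a single group — weigh both effects.
K > Ba: the two effects oppose for this pair; the down-group effect wins (48 vs 14 kJ/mol).
C > K: relative to K, both the across-period and down-group shifts push C's electron affinity up.
S > C: period and group pull opposite ways; the across-period shift dominates (200 vs 122 kJ/mol).
For reference (kJ/mol): C 122, S 200, K 48, Ba 14.
The highest electron affinity among these belongs to S.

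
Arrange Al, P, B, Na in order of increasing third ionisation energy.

Al, P, B, Na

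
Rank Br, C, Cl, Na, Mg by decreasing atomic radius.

Moving right in a period, electrons are added to the same shell under a stronger nuclear pull, so atoms get smaller; moving down, a new shell is opened and atoms get larger.
These span different periods and groups, so the two trends combine.
Cl > C: period and group pull opposite ways; the down-group shift dominates (99 vs 75 pm).
Br > Cl: Br sits below Cl in group 17, so the down-group effect alone puts Br larger.
Mg > Br: period and group pull opposite ways; the across-period shift dominates (139 vs 114 pm).
Na > Mg: Na lies to the left of Mg in period 3, so the across-period effect alone puts Na larger.
Approximate values (pm): C 75, Na 155, Mg 139, Cl 99, Br 114.
So from largest to smallest: Na > Mg > Br > Cl > C.

Na > Mg > Br > Cl > C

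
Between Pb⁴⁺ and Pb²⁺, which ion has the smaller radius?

Pb⁴⁺

Both ions have Z = 82 protons, but Pb⁴⁺ has lost more electrons, so its remaining electrons feel a larger effective nuclear charge per electron and are pulled in more tightly.
Higher positive charge → smaller ion, so Pb²⁺ > Pb⁴⁺.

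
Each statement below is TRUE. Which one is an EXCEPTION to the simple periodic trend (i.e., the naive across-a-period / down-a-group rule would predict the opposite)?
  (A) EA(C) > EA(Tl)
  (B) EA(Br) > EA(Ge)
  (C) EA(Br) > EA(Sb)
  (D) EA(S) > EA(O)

(D)

The general trend: electron affinity increases across a period and decreases down a group.
(A) C (period 2, group 14) vs Tl (period 6, group 13): the stated order agrees with the simple trend.
(B) Br (period 4, group 17) vs Ge (period 4, group 14): the stated order agrees with the simple trend.
(C) Br (period 4, group 17) vs Sb (period 5, group 15): the stated order agrees with the simple trend.
(D) S (period 3, group 16) vs O (period 2, group 16): the stated order contradicts the simple trend.
The exception is (D): the compact 2p subshell of O repels the added electron more than S's larger 3p does.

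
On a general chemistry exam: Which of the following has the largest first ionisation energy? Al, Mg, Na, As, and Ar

Ar

Na is in period 3, group 1; Mg is in period 3, group 2; Al is in period 3, group 13; Ar is in period 3, group 18; As is in period 4, group 15.
Across a period the outer electron is held more tightly (higher IE₁); down a group it sits in a higher shell, more shielded, and comes off more easily.
Neither a single period nor a single group — weigh both effects.
Al > Na: both are in period 3; the period trend gives Al the larger value.
Mg > Al: this pair runs against the simple trend — see the exception note.
As > Mg: the two effects oppose for this pair; the across-period effect wins (947 vs 738 kJ/mol).
Ar > As: both effects reinforce here, so Ar is clearly the higher of the two.
Note the exception: Mg has a higher first ionization energy than Al, contrary to the simple trend — Al's single 3p electron is easier to remove than one from Mg's filled 3s².
Approximate values (kJ/mol): Na 496, Mg 738, Al 578, Ar 1521, As 947.
The largest first ionisation energy among these belongs to Ar.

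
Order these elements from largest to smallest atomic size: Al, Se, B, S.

B is in period 2, group 13; Al is in period 3, group 13; S is in period 3, group 16; Se is in period 4, group 16.
Atomic radius shrinks across a period as nuclear charge pulls the same shell inward, and grows down a group as new shells are added.
Neither a single period nor a single group — weigh both effects.
S > B: period and group pull opposite ways; the down-group shift dominates (103 vs 85 pm).
Se > S: Se sits below S in group 16, so the down-group effect alone puts Se larger.
Al > Se: period and group pull opposite ways; the across-period shift dominates (126 vs 116 pm).
For reference (pm): B 85, Al 126, S 103, Se 116.
So from largest to smallest: Al > Se > S > B.

Al, Se, S, B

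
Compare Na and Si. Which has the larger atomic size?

Na

Na is in period 3, group 1; Si is in period 3, group 14.
Atomic radius shrinks across a period as nuclear charge pulls the same shell inward, and grows down a group as new shells are added.
All lie in period 3, so atomic radius increases right to left.
So Na has the larger atomic size (Na > Si).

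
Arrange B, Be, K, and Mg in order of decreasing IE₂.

The second ionization energy removes an electron from the +1 ion. For each element: B⁺ still has 2 valence electrons; Be⁺ still has 1 valence electron; K⁺ is the bare [Ar] core; Mg⁺ still has 1 valence electron.
Core electrons are held far more tightly than valence electrons, so K tops the IE_2 order.
Valence configurations: B⁺ [He]2s², Be⁺ [He]2s¹, Mg⁺ [Ne]3s¹.
Tabulated IE_2 (kJ/mol): B 2427, Be 1757, K 3052, Mg 1451.
Overall IE_2 order: Mg < Be < B < K.

K, B, Be, Mg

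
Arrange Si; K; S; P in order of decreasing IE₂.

K > S > P > Si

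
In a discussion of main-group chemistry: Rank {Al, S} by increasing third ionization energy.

Al < S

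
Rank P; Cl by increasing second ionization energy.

P < Cl

After 1 electron has been removed, what remains? P⁺ still has 4 valence electrons; Cl⁺ still has 6 valence electrons.
All are still removing valence electrons, so compare the +1 ions as you would atoms: IE_2 generally rises across a period (higher Z_eff) and falls down a group (larger shell), subject to the usual subshell exceptions.
Valence configurations: P⁺ [Ne]3s²3p², Cl⁺ [Ne]3s²3p⁴.
Tabulated IE_2 (kJ/mol): P 1907, Cl 2298.
So the second ionization energies run P < Cl.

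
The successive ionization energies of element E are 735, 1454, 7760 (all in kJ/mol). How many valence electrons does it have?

2

Look for the largest jump between consecutive ionization energies: IE3/IE2 ≈ 5.3, far larger than any earlier ratio.
That jump marks the point where a core electron is being removed. So the atom has 2 valence electrons.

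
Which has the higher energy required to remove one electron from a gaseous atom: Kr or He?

He

He is in period 1, group 18; Kr is in period 4, group 18.
First ionization energy rises across a period (greater Z_eff holds electrons more tightly) and falls down a group (valence electrons are farther from the nucleus).
All are in group 18, so first ionization energy increases up the group.
So He has the higher energy required to remove one electron from a gaseous atom (He > Kr).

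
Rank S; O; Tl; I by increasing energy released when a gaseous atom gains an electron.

Tl < O < S < I

Atoms with high Z_eff and room in the valence shell (especially the halogens) have the most exothermic electron affinities.
Neither a single period nor a single group — weigh both effects.
O > Tl: relative to Tl, both the across-period and down-group shifts push O's electron affinity up.
S > O: this pair runs against the simple trend — see the exception note.
I > S: the two effects oppose for this pair; the across-period effect wins (295 vs 200 kJ/mol).
Note the exception: S has a higher electron affinity than O, contrary to the simple trend — the compact 2p subshell of O repels the added electron more than S's larger 3p does.
For reference (kJ/mol): O 141, S 200, I 295, Tl 19.
So from lowest to highest: Tl < O < S < I.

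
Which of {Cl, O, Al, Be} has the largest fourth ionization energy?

The fourth ionization energy removes an electron from the +3 ion. For each element: Cl³⁺ still has 4 valence electrons; O³⁺ still has 3 valence electrons; Al³⁺ is the bare [Ne] core; Be³⁺ is already 1 electron into the core.
Core electrons are held far more tightly than valence electrons, so Al and Be top the IE_4 order.
Valence configurations: Cl³⁺ [Ne]3s²3p², O³⁺ [He]2s²2p¹.
Tabulated IE_4 (kJ/mol): Cl 5159, O 7469, Al 11577, Be 21007.
So the fourth ionization energies run Cl < O < Al < Be.

Be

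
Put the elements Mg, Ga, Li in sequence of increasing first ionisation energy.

Li < Ga < Mg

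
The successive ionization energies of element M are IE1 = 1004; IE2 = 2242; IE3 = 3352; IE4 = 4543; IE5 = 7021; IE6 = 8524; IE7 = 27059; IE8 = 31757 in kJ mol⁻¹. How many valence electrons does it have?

6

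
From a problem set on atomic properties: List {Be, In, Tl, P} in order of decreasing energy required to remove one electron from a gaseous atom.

P > Be > Tl > In

Across a period the outer electron is held more tightly (higher IE₁); down a group it sits in a higher shell, more shielded, and comes off more easily.
These span different periods and groups, so the two trends combine.
Tl > In: this pair runs against the simple trend — see the exception note.
Be > Tl: period and group pull opposite ways; the down-group shift dominates (900 vs 589 kJ/mol).
P > Be: the two effects oppose for this pair; the across-period effect wins (1012 vs 900 kJ/mol).
Note the exception: Tl has a higher first ionization energy than In, contrary to the simple trend — relativistic 6s stabilisation and poor 4f/5d shielding distort the trend for the heavy p-block elements.
Tabulated first ionization energy (kJ/mol): Be 900, P 1012, In 558, Tl 589.
So from highest to lowest: P > Be > Tl > In.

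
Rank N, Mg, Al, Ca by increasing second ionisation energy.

Ca, Mg, Al, N

Consider each +1 ion: N⁺ still has 4 valence electrons; Mg⁺ still has 1 valence electron; Al⁺ still has 2 valence electrons; Ca⁺ still has 1 valence electron.
All are still removing valence electrons, so compare the +1 ions as you would atoms: IE_2 generally rises across a period (higher Z_eff) and falls down a group (larger shell), subject to the usual subshell exceptions.
Valence configurations: N⁺ [He]2s²2p², Mg⁺ [Ne]3s¹, Al⁺ [Ne]3s², Ca⁺ [Ar]4s¹.
Approximate IE_2 values (kJ/mol): N 2856, Mg 1451, Al 1817, Ca 1145.
Putting it together, IE_2: Ca < Mg < Al < N.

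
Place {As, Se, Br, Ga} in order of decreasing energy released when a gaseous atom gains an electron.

Br > Se > As > Ga

Ga is in period 4, group 13; As is in period 4, group 15; Se is in period 4, group 16; Br is in period 4, group 17.
Electron affinity generally becomes more exothermic across a period toward the halogens and less exothermic down a group.
All lie in period 4, so electron affinity increases left to right.
So from highest to lowest: Br > Se > As > Ga.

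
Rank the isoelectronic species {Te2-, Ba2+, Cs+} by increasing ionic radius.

All of these have 54 electrons, so size is governed by nuclear charge alone: the more protons, the stronger the pull on the same electron cloud, and the smaller the ion.
Nuclear charges: Ba2+ (Z=56), Cs+ (Z=55), Te2- (Z=52).
Smallest to largest: Ba2+ < Cs+ < Te2-.

Ba2+ < Cs+ < Te2-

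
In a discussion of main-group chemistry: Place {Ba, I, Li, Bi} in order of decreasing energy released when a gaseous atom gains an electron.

Li is in period 2, group 1; I is in period 5, group 17; Ba is in period 6, group 2; Bi is in period 6, group 15.
Atoms with high Z_eff and room in the valence shell (especially the halogens) have the most exothermic electron affinities.
Here both period and group differ, so the two effects have to be weighed against each other.
Li > Ba: the two effects oppose for this pair; the down-group effect wins (60 vs 14 kJ/mol).
Bi > Li: the two effects oppose for this pair; the across-period effect wins (91 vs 60 kJ/mol).
I > Bi: both effects reinforce here, so I is clearly the higher of the two.
Tabulated electron affinity (kJ/mol): Li 60, I 295, Ba 14, Bi 91.
So from highest to lowest: I > Bi > Li > Ba.

I, Bi, Li, Ba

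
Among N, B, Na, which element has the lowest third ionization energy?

B

The third ionization energy removes an electron from the +2 ion. For each element: N²⁺ still has 3 valence electrons; B²⁺ still has 1 valence electron; Na²⁺ is already 1 electron into the core.
Breaking into a closed-shell core is much more expensive than removing a leftover valence electron — Na has the largest IE_3 here.
Valence configurations: N²⁺ [He]2s²2p¹, B²⁺ [He]2s¹.
The numbers (kJ/mol): N 4578, B 3660, Na 6910.
So the third ionization energies run B < N < Na.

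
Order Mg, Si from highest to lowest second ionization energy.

Si > Mg

After 1 electron has been removed, what remains? Mg⁺ still has 1 valence electron; Si⁺ still has 3 valence electrons.
All are still removing valence electrons, so compare the +1 ions as you would atoms: IE_2 generally rises across a period (higher Z_eff) and falls down a group (larger shell), subject to the usual subshell exceptions.
Valence configurations: Mg⁺ [Ne]3s¹, Si⁺ [Ne]3s²3p¹.
Tabulated IE_2 (kJ/mol): Mg 1451, Si 1577.
So the second ionization energies run Mg < Si.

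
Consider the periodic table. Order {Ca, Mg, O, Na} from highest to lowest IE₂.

Consider each +1 ion: Ca⁺ still has 1 valence electron; Mg⁺ still has 1 valence electron; O⁺ still has 5 valence electrons; Na⁺ is the bare [Ne] core.
Pulling an electron out of a noble-gas core costs far more than removing a remaining valence electron, so Na sits at the high end of IE_2.
Valence configurations: Ca⁺ [Ar]4s¹, Mg⁺ [Ne]3s¹, O⁺ [He]2s²2p³.
Approximate IE_2 values (kJ/mol): Ca 1145, Mg 1451, O 3388, Na 4562.
So the second ionization energies run Ca < Mg < O < Na.

Na > O > Mg > Ca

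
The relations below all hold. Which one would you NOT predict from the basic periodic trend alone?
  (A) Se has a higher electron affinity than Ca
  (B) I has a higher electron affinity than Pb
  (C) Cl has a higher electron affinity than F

The general trend: electron affinity increases across a period and decreases down a group.
(A) Se (period 4, group 16) vs Ca (period 4, group 2): the stated order agrees with the simple trend.
(B) I (period 5, group 17) vs Pb (period 6, group 14): the stated order agrees with the simple trend.
(C) Cl (period 3, group 17) vs F (period 2, group 17): the stated order contradicts the simple trend.
The exception is (C): F's small 2p subshell makes the incoming electron feel strong e⁻–e⁻ repulsion, so Cl actually releases more energy on gaining an electron.

(C)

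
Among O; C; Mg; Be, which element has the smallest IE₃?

C

After 2 electrons have been removed, what remains? O²⁺ still has 4 valence electrons; C²⁺ still has 2 valence electrons; Mg²⁺ is the bare [Ne] core; Be²⁺ is the bare [He] core.
Pulling an electron out of a noble-gas core costs far more than removing a remaining valence electron, so Mg and Be sit at the high end of IE_3.
Valence configurations: O²⁺ [He]2s²2p², C²⁺ [He]2s².
Tabulated IE_3 (kJ/mol): O 5300, C 4620, Mg 7733, Be 14849.
Putting it together, IE_3: C < O < Mg < Be.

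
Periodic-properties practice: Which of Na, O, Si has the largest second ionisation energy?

Na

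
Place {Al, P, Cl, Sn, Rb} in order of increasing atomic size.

Cl < P < Al < Sn < Rb

Al is in period 3, group 13; P is in period 3, group 15; Cl is in period 3, group 17; Rb is in period 5, group 1; Sn is in period 5, group 14.
Radius decreases left→right (rising Z_eff, same n) and increases top→bottom (higher n).
Here both period and group differ, so the two effects have to be weighed against each other.
P > Cl: both are in period 3; the period trend gives P the larger value.
Al > P: both are in period 3; the period trend gives Al the larger value.
Sn > Al: period and group pull opposite ways; the down-group shift dominates (140 vs 126 pm).
Rb > Sn: Rb lies to the left of Sn in period 5, so the across-period effect alone puts Rb larger.
Approximate values (pm): Al 126, P 111, Cl 99, Rb 210, Sn 140.
So from smallest to largest: Cl < P < Al < Sn < Rb.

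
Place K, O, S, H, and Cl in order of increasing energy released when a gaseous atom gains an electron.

H is in period 1, group 1; O is in period 2, group 16; S is in period 3, group 16; Cl is in period 3, group 17; K is in period 4, group 1.
EA tends to increase across a period and decrease down a group, though the pattern is less regular than for IE or radius.
These span different periods and groups, so the two trends combine.
H > K: they share group 1; the group trend gives H the larger value.
O > H: period and group pull opposite ways; the across-period shift dominates (141 vs 73 kJ/mol).
S > O: this pair runs against the simple trend — see the exception note.
Cl > S: both are in period 3; the period trend gives Cl the larger value.
Note the exception: S has a higher electron affinity than O, contrary to the simple trend — the compact 2p subshell of O repels the added electron more than S's larger 3p does.
For reference (kJ/mol): H 73, O 141, S 200, Cl 349, K 48.
So from lowest to highest: K < H < O < S < Cl.

K, H, O, S, Cl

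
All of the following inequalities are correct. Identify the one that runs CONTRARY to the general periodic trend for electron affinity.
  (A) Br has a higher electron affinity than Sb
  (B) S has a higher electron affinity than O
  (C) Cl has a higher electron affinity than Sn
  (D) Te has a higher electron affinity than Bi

(B)

The general trend: electron affinity increases across a period and decreases down a group.
(A) Br (period 4, group 17) vs Sb (period 5, group 15): the stated order agrees with the simple trend.
(B) S (period 3, group 16) vs O (period 2, group 16): the stated order contradicts the simple trend.
(C) Cl (period 3, group 17) vs Sn (period 5, group 14): the stated order agrees with the simple trend.
(D) Te (period 5, group 16) vs Bi (period 6, group 15): the stated order agrees with the simple trend.
The exception is (B): the compact 2p subshell of O repels the added electron more than S's larger 3p does.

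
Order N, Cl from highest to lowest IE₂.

IE_2 is the cost of taking one more electron from the +1 cation: N⁺ still has 4 valence electrons; Cl⁺ still has 6 valence electrons.
All are still removing valence electrons, so compare the +1 ions as you would atoms: IE_2 generally rises across a period (higher Z_eff) and falls down a group (larger shell), subject to the usual subshell exceptions.
Valence configurations: N⁺ [He]2s²2p², Cl⁺ [Ne]3s²3p⁴.
Tabulated IE_2 (kJ/mol): N 2856, Cl 2298.
So the second ionization energies run Cl < N.

N, Cl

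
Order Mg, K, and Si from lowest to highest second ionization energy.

Mg < Si < K

Consider each +1 ion: Mg⁺ still has 1 valence electron; K⁺ is the bare [Ar] core; Si⁺ still has 3 valence electrons.
Breaking into a closed-shell core is much more expensive than removing a leftover valence electron — K has the largest IE_2 here.
Valence configurations: Mg⁺ [Ne]3s¹, Si⁺ [Ne]3s²3p¹.
Tabulated IE_2 (kJ/mol): Mg 1451, K 3052, Si 1577.
Overall IE_2 order: Mg < Si < K.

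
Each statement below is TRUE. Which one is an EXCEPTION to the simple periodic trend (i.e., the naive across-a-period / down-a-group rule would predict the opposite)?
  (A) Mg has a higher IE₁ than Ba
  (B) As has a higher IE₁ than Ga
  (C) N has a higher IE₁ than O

The general trend: IE₁ increases across a period and decreases down a group.
(A) Mg (period 3, group 2) vs Ba (period 6, group 2): the stated order agrees with the simple trend.
(B) As (period 4, group 15) vs Ga (period 4, group 13): the stated order agrees with the simple trend.
(C) N (period 2, group 15) vs O (period 2, group 16): the stated order contradicts the simple trend.
The exception is (C): pairing an electron in O's 2p⁴ costs repulsion energy, so O ionizes more easily than half-filled N (2p³).

(C)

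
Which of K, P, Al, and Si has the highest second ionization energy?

K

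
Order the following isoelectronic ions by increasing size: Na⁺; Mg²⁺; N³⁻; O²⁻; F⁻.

All of these have 10 electrons, so size is governed by nuclear charge alone: the more protons, the stronger the pull on the same electron cloud, and the smaller the ion.
Nuclear charges: Mg²⁺ (Z=12), Na⁺ (Z=11), F⁻ (Z=9), O²⁻ (Z=8), N³⁻ (Z=7).
Smallest to largest: Mg²⁺ < Na⁺ < F⁻ < O²⁻ < N³⁻.

Mg²⁺, Na⁺, F⁻, O²⁻, N³⁻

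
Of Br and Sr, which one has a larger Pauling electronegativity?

Br is in period 4, group 17; Sr is in period 5, group 2.
Electronegativity increases across a period and decreases down a group, tracking effective nuclear charge and atomic size.
Neither a single period nor a single group — weigh both effects.
Br > Sr: relative to Sr, both the across-period and down-group shifts push Br's electronegativity up.
For reference (Pauling): Br 2.96, Sr 0.95.
So Br has the larger Pauling electronegativity (Br > Sr).

Br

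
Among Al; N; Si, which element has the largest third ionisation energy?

The third ionization energy removes an electron from the +2 ion. For each element: Al²⁺ still has 1 valence electron; N²⁺ still has 3 valence electrons; Si²⁺ still has 2 valence electrons.
All are still removing valence electrons, so compare the +2 ions as you would atoms: IE_3 generally rises across a period (higher Z_eff) and falls down a group (larger shell), subject to the usual subshell exceptions.
Valence configurations: Al²⁺ [Ne]3s¹, N²⁺ [He]2s²2p¹, Si²⁺ [Ne]3s².
The numbers (kJ/mol): Al 2745, N 4578, Si 3232.
Overall IE_3 order: Al < Si < N.

N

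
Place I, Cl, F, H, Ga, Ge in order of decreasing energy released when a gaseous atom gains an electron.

H is in period 1, group 1; F is in period 2, group 17; Cl is in period 3, group 17; Ga is in period 4, group 13; Ge is in period 4, group 14; I is in period 5, group 17.
Adding an electron releases more energy for atoms nearer the top right (short of the noble gases).
These span different periods and groups, so the two trends combine.
H > Ga: the two effects oppose for this pair; the down-group effect wins (73 vs 29 kJ/mol).
Ge > H: period and group pull opposite ways; the across-period shift dominates (119 vs 73 kJ/mol).
I > Ge: the two effects oppose for this pair; the across-period effect wins (295 vs 119 kJ/mol).
F > I: F sits above I in group 17, so the down-group effect alone puts F higher.
Cl > F: this pair runs against the simple trend — see the exception note.
Note the exception: Cl has a higher electron affinity than F, contrary to the simple trend — F's small 2p subshell makes the incoming electron feel strong e⁻–e⁻ repulsion, so Cl actually releases more energy on gaining an electron.
Tabulated electron affinity (kJ/mol): H 73, F 328, Cl 349, Ga 29, Ge 119, I 295.
So from highest to lowest: Cl > F > I > Ge > H > Ga.

Cl > F > I > Ge > H > Ga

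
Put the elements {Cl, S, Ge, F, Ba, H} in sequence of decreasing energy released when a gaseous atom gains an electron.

Cl, F, S, Ge, H, Ba

H is in period 1, group 1; F is in period 2, group 17; S is in period 3, group 16; Cl is in period 3, group 17; Ge is in period 4, group 14; Ba is in period 6, group 2.
Atoms with high Z_eff and room in the valence shell (especially the halogens) have the most exothermic electron affinities.
These span different periods and groups, so the two trends combine.
H > Ba: the two effects oppose for this pair; the down-group effect wins (73 vs 14 kJ/mol).
Ge > H: period and group pull opposite ways; the across-period shift dominates (119 vs 73 kJ/mol).
S > Ge: relative to Ge, both the across-period and down-group shifts push S's electron affinity up.
F > S: relative to S, both the across-period and down-group shifts push F's electron affinity up.
Cl > F: this pair runs against the simple trend — see the exception note.
Note the exception: Cl has a higher electron affinity than F, contrary to the simple trend — F's small 2p subshell makes the incoming electron feel strong e⁻–e⁻ repulsion, so Cl actually releases more energy on gaining an electron.
Approximate values (kJ/mol): H 73, F 328, S 200, Cl 349, Ge 119, Ba 14.
So from highest to lowest: Cl > F > S > Ge > H > Ba.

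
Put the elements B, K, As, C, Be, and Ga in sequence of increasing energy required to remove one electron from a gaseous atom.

K < Ga < B < Be < As < C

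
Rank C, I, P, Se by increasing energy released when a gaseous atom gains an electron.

P < C < Se < I

Adding an electron releases more energy for atoms nearer the top right (short of the noble gases).
These sit on a diagonal, where the across-period and down-group effects partly cancel.
C > P: the two effects oppose for this pair; the down-group effect wins (122 vs 72 kJ/mol).
Se > C: the two effects oppose for this pair; the across-period effect wins (195 vs 122 kJ/mol).
I > Se: period and group pull opposite ways; the across-period shift dominates (295 vs 195 kJ/mol).
For reference (kJ/mol): C 122, P 72, Se 195, I 295.
So from lowest to highest: P < C < Se < I.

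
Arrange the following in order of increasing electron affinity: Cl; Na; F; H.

Na < H < F < Cl

H is in period 1, group 1; F is in period 2, group 17; Na is in period 3, group 1; Cl is in period 3, group 17.
Electron affinity generally becomes more exothermic across a period toward the halogens and less exothermic down a group.
Neither a single period nor a single group — weigh both effects.
H > Na: H sits above Na in group 1, so the down-group effect alone puts H higher.
F > H: the two effects oppose for this pair; the across-period effect wins (328 vs 73 kJ/mol).
Cl > F: this pair runs against the simple trend — see the exception note.
Note the exception: Cl has a higher electron affinity than F, contrary to the simple trend — F's small 2p subshell makes the incoming electron feel strong e⁻–e⁻ repulsion, so Cl actually releases more energy on gaining an electron.
Tabulated electron affinity (kJ/mol): H 73, F 328, Na 53, Cl 349.
So from lowest to highest: Na < H < F < Cl.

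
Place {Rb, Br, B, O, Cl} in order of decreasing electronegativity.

O > Cl > Br > B > Rb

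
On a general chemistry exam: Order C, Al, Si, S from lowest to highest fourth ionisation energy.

Si, S, C, Al

The fourth ionization energy removes an electron from the +3 ion. For each element: C³⁺ still has 1 valence electron; Al³⁺ is the bare [Ne] core; Si³⁺ still has 1 valence electron; S³⁺ still has 3 valence electrons.
Core electrons are held far more tightly than valence electrons, so Al tops the IE_4 order.
Valence configurations: C³⁺ [He]2s¹, Si³⁺ [Ne]3s¹, S³⁺ [Ne]3s²3p¹.
Tabulated IE_4 (kJ/mol): C 6223, Al 11577, Si 4356, S 4556.
So the fourth ionization energies run Si < S < C < Al.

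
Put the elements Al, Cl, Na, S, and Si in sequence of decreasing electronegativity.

Na is in period 3, group 1; Al is in period 3, group 13; Si is in period 3, group 14; S is in period 3, group 16; Cl is in period 3, group 17.
Electronegativity increases across a period and decreases down a group, tracking effective nuclear charge and atomic size.
All lie in period 3, so electronegativity increases left to right.
So from highest to lowest: Cl > S > Si > Al > Na.

Cl, S, Si, Al, Na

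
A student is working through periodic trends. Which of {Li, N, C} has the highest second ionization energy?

Li

Consider each +1 ion: Li⁺ is the bare [He] core; N⁺ still has 4 valence electrons; C⁺ still has 3 valence electrons.
Breaking into a closed-shell core is much more expensive than removing a leftover valence electron — Li has the largest IE_2 here.
Valence configurations: N⁺ [He]2s²2p², C⁺ [He]2s²2p¹.
Approximate IE_2 values (kJ/mol): Li 7298, N 2856, C 2353.
So the second ionization energies run C < N < Li.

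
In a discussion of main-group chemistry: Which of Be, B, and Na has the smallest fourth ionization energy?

Na

The fourth ionization energy removes an electron from the +3 ion. For each element: Be³⁺ is already 1 electron into the core; B³⁺ is the bare [He] core; Na³⁺ is already 2 electrons into the core.
All of these are removing an electron from a noble-gas core or deeper; the smaller core (lower principal quantum number) is held far more tightly, and within a period the higher nuclear charge binds the same core more tightly.
The numbers (kJ/mol): Be 21007, B 25026, Na 9543.
Putting it together, IE_4: Na < Be < B.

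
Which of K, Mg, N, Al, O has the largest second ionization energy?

Consider each +1 ion: K⁺ is the bare [Ar] core; Mg⁺ still has 1 valence electron; N⁺ still has 4 valence electrons; Al⁺ still has 2 valence electrons; O⁺ still has 5 valence electrons.
Usually core removal costs more than valence removal, but here the competition is close: a tightly held n=2 valence electron can cost more to remove than an n=3 core electron, so the actual values have to decide it.
Valence configurations: Mg⁺ [Ne]3s¹, N⁺ [He]2s²2p², Al⁺ [Ne]3s², O⁺ [He]2s²2p³.
Approximate IE_2 values (kJ/mol): K 3052, Mg 1451, N 2856, Al 1817, O 3388.
Overall IE_2 order: Mg < Al < N < K < O.

O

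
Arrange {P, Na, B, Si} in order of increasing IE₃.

The third ionization energy removes an electron from the +2 ion. For each element: P²⁺ still has 3 valence electrons; Na²⁺ is already 1 electron into the core; B²⁺ still has 1 valence electron; Si²⁺ still has 2 valence electrons.
Breaking into a closed-shell core is much more expensive than removing a leftover valence electron — Na has the largest IE_3 here.
Valence configurations: P²⁺ [Ne]3s²3p¹, B²⁺ [He]2s¹, Si²⁺ [Ne]3s².
P²⁺ loses a lone 3p electron whereas Si²⁺ must break into a filled 3s² pair, so IE_3(Si) > IE_3(P) even though P has the higher nuclear charge.
Tabulated IE_3 (kJ/mol): P 2914, Na 6910, B 3660, Si 3232.
Overall IE_3 order: P < Si < B < Na.

P < Si < B < Na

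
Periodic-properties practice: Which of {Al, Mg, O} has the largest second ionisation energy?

IE_2 is the cost of taking one more electron from the +1 cation: Al⁺ still has 2 valence electrons; Mg⁺ still has 1 valence electron; O⁺ still has 5 valence electrons.
All are still removing valence electrons, so compare the +1 ions as you would atoms: IE_2 generally rises across a period (higher Z_eff) and falls down a group (larger shell), subject to the usual subshell exceptions.
Valence configurations: Al⁺ [Ne]3s², Mg⁺ [Ne]3s¹, O⁺ [He]2s²2p³.
Tabulated IE_2 (kJ/mol): Al 1817, Mg 1451, O 3388.
Putting it together, IE_2: Mg < Al < O.

O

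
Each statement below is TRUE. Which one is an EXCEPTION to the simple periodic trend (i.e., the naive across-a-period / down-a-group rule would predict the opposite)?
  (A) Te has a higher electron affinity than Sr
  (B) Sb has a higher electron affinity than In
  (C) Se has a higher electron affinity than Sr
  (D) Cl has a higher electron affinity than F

The general trend: electron affinity increases across a period and decreases down a group.
(A) Te (period 5, group 16) vs Sr (period 5, group 2): the stated order agrees with the simple trend.
(B) Sb (period 5, group 15) vs In (period 5, group 13): the stated order agrees with the simple trend.
(C) Se (period 4, group 16) vs Sr (period 5, group 2): the stated order agrees with the simple trend.
(D) Cl (period 3, group 17) vs F (period 2, group 17): the stated order contradicts the simple trend.
The exception is (D): F's small 2p subshell makes the incoming electron feel strong e⁻–e⁻ repulsion, so Cl actually releases more energy on gaining an electron.

(D)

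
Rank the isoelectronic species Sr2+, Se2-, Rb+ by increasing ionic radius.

Sr2+ < Rb+ < Se2-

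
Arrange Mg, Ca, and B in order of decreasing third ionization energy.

Mg, Ca, B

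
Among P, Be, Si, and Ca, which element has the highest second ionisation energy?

P

Consider each +1 ion: P⁺ still has 4 valence electrons; Be⁺ still has 1 valence electron; Si⁺ still has 3 valence electrons; Ca⁺ still has 1 valence electron.
All are still removing valence electrons, so compare the +1 ions as you would atoms: IE_2 generally rises across a period (higher Z_eff) and falls down a group (larger shell), subject to the usual subshell exceptions.
Valence configurations: P⁺ [Ne]3s²3p², Be⁺ [He]2s¹, Si⁺ [Ne]3s²3p¹, Ca⁺ [Ar]4s¹.
Approximate IE_2 values (kJ/mol): P 1907, Be 1757, Si 1577, Ca 1145.
So the second ionization energies run Ca < Si < Be < P.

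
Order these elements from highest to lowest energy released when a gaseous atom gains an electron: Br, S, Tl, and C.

Electron affinity generally becomes more exothermic across a period toward the halogens and less exothermic down a group.
Here both period and group differ, so the two effects have to be weighed against each other.
C > Tl: relative to Tl, both the across-period and down-group shifts push C's electron affinity up.
S > C: period and group pull opposite ways; the across-period shift dominates (200 vs 122 kJ/mol).
Br > S: the two effects oppose for this pair; the across-period effect wins (325 vs 200 kJ/mol).
Tabulated electron affinity (kJ/mol): C 122, S 200, Br 325, Tl 19.
So from highest to lowest: Br > S > C > Tl.

Br, S, C, Tl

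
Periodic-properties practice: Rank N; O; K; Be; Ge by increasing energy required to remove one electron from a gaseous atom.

Be is in period 2, group 2; N is in period 2, group 15; O is in period 2, group 16; K is in period 4, group 1; Ge is in period 4, group 14.
Across a period the outer electron is held more tightly (higher IE₁); down a group it sits in a higher shell, more shielded, and comes off more easily.
These span different periods and groups, so the two trends combine.
Ge > K: both are in period 4; the period trend gives Ge the larger value.
Be > Ge: the two effects oppose for this pair; the down-group effect wins (900 vs 762 kJ/mol).
O > Be: O lies to the right of Be in period 2, so the across-period effect alone puts O higher.
N > O: this pair runs against the simple trend — see the exception note.
Note the exception: N has a higher first ionization energy than O, contrary to the simple trend — pairing an electron in O's 2p⁴ costs repulsion energy, so O ionizes more easily than half-filled N (2p³).
Approximate values (kJ/mol): Be 900, N 1402, O 1314, K 419, Ge 762.
So from lowest to highest: K < Ge < Be < O < N.

K < Ge < Be < O < N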